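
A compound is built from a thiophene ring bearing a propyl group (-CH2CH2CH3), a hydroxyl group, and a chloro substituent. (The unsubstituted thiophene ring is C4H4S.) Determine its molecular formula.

C7H9ClOS

Atom tally by fragment:
  thiophene ring core → C:4 H:4 S:1
  (− 3 ring H displaced by substituents)
  + CH2CH2CH3 → C:3 H:7
  + OH → O:1 H:1
  + Cl → Cl:1
Element totals:
  C: 7
  H: 9
  Cl: 1
  O: 1
  S: 1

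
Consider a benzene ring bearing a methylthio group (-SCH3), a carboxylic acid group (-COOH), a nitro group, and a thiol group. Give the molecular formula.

C8H7NO4S2

Atom tally by fragment:
  benzene ring core → C:6 H:6
  (− 4 ring H displaced by substituents)
  + SCH3 → C:1 H:3 S:1
  + COOH → C:1 H:1 O:2
  + NO2 → N:1 O:2
  + SH → S:1 H:1
Element totals:
  C: 8
  H: 7
  N: 1
  O: 4
  S: 2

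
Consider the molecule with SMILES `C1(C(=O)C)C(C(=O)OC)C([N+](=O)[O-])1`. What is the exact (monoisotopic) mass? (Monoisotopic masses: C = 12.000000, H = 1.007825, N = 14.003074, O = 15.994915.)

Atom tally by fragment:
  cyclopropane ring core → C:3 H:6
  (− 3 ring H displaced by substituents)
  + COCH3 → C:2 H:3 O:1
  + COOCH3 → C:2 H:3 O:2
  + NO2 → N:1 O:2
Element totals:
  C: 7
  H: 9
  N: 1
  O: 5
Molecular formula: C7H9NO5.
  M = 7(12.0) + 9(1.007825) + 14.003074 + 5(15.994915)
    = 84.000000 + 9.070425 + 14.003074 + 79.974575 = 187.048074

187.0481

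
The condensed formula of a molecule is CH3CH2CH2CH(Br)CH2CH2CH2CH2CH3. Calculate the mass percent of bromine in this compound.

Element totals:
  C: 9
  H: 19
  Br: 1
Molecular formula: C9H19Br.
Molar mass = 207.155 g/mol.
Mass from Br: 1 × 79.904 = 79.904 g/mol.
%Br = 79.904 / 207.155 × 100 = 38.57%.

38.57%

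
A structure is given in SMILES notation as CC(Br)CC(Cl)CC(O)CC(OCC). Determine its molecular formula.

Atom tally by fragment:
  CH3 → C:1 H:3
  CH(Br) → C:1 H:1 Br:1
  CH2 → C:1 H:2
  CH(Cl) → C:1 H:1 Cl:1
  CH2 → C:1 H:2
  CH(OH) → C:1 H:2 O:1
  CH2 → C:1 H:2
  CH2OC2H5 → C:3 H:7 O:1
Element totals:
  C: 10
  H: 20
  Br: 1
  Cl: 1
  O: 2

C10H20BrClO2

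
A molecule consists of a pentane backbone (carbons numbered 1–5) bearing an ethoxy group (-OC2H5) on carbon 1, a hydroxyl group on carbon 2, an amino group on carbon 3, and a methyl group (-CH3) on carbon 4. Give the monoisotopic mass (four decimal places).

Atom tally by fragment:
  C2H5OCH2 → C:3 H:7 O:1
  CH(OH) → C:1 H:2 O:1
  CH(NH2) → C:1 H:3 N:1
  CH(CH3) → C:2 H:4
  CH3 → C:1 H:3
Element totals:
  C: 8
  H: 19
  N: 1
  O: 2
Molecular formula: C8H19NO2.
  M = 8(12.0) + 19(1.007825) + 14.003074 + 2(15.994915)
    = 96.000000 + 19.148675 + 14.003074 + 31.989830 = 161.141579

161.1416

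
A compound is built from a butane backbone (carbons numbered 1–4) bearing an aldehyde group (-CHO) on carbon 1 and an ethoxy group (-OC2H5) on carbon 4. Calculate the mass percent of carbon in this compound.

Atom tally by fragment:
  OHCCH2 → C:2 H:3 O:1
  CH2 → C:1 H:2
  CH2 → C:1 H:2
  CH2OC2H5 → C:3 H:7 O:1
Element totals:
  C: 7
  H: 14
  O: 2
Molecular formula: C7H14O2.
Molar mass = 130.187 g/mol.
Mass from C: 7 × 12.011 = 84.077 g/mol.
%C = 84.077 / 130.187 × 100 = 64.58%.

64.58%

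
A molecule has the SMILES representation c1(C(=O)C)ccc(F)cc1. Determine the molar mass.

138.14 g/mol

Atom tally by fragment:
  benzene ring core → C:6 H:6
  (− 2 ring H displaced by substituents)
  + COCH3 → C:2 H:3 O:1
  + F → F:1
Element totals:
  C: 8
  H: 7
  F: 1
  O: 1
Molecular formula: C8H7FO.
  M = 8(12.011) + 7(1.008) + 18.998 + 15.999
    = 96.088 + 7.056 + 18.998 + 15.999 = 138.141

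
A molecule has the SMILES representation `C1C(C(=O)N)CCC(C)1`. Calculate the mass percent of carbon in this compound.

66.11%

Atom tally by fragment:
  cyclopentane ring core → C:5 H:10
  (− 2 ring H displaced by substituents)
  + CONH2 → C:1 H:2 O:1 N:1
  + CH3 → C:1 H:3
Element totals:
  C: 7
  H: 13
  N: 1
  O: 1
Molecular formula: C7H13NO.
Molar mass = 127.187 g/mol.
Mass from C: 7 × 12.011 = 84.077 g/mol.
%C = 84.077 / 127.187 × 100 = 66.11%.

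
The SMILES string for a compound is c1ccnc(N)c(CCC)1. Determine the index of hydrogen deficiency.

Atom tally by fragment:
  pyridine ring core → C:5 H:5 N:1
  (− 2 ring H displaced by substituents)
  + NH2 → N:1 H:2
  + CH2CH2CH3 → C:3 H:7
Element totals:
  C: 8
  H: 12
  N: 2
Molecular formula: C8H12N2.
DoU = (2C + 2 + N − H − X) / 2 = (2·8 + 2 + 2 − 12 − 0) / 2 = 4.

4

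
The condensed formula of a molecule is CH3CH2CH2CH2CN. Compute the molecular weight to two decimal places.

Element totals:
  C: 5
  H: 9
  N: 1
Molecular formula: C5H9N.
  M = 5(12.011) + 9(1.008) + 14.007
    = 60.055 + 9.072 + 14.007 = 83.134

83.13 g/mol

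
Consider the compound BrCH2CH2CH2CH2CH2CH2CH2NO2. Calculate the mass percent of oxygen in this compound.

14.28%

Atom tally by fragment:
  BrCH2 → C:1 H:2 Br:1
  CH2 → C:1 H:2
  CH2 → C:1 H:2
  CH2 → C:1 H:2
  CH2 → C:1 H:2
  CH2 → C:1 H:2
  CH2NO2 → C:1 H:2 N:1 O:2
Element totals:
  C: 7
  H: 14
  Br: 1
  N: 1
  O: 2
Molecular formula: C7H14BrNO2.
Molar mass = 224.098 g/mol.
Mass from O: 2 × 15.999 = 31.998 g/mol.
%O = 31.998 / 224.098 × 100 = 14.28%.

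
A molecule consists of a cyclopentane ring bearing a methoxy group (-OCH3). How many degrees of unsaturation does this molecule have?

Atom tally by fragment:
  cyclopentane ring core → C:5 H:10
  (− 1 ring H displaced by substituents)
  + OCH3 → C:1 H:3 O:1
Element totals:
  C: 6
  H: 12
  O: 1
Molecular formula: C6H12O.
DoU = (2C + 2 + N − H − X) / 2 = (2·6 + 2 + 0 − 12 − 0) / 2 = 1.

1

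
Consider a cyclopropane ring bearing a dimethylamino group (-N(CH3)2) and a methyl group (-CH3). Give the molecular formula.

Atom tally by fragment:
  cyclopropane ring core → C:3 H:6
  (− 2 ring H displaced by substituents)
  + N(CH3)2 → N:1 C:2 H:6
  + CH3 → C:1 H:3
Element totals:
  C: 6
  H: 13
  N: 1

C6H13N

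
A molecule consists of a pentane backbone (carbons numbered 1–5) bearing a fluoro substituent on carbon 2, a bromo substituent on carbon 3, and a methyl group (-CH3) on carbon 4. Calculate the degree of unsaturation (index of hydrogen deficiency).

Atom tally by fragment:
  CH3 → C:1 H:3
  CH(F) → C:1 H:1 F:1
  CH(Br) → C:1 H:1 Br:1
  CH(CH3) → C:2 H:4
  CH3 → C:1 H:3
Element totals:
  C: 6
  H: 12
  Br: 1
  F: 1
Molecular formula: C6H12BrF.
DoU = (2C + 2 + N − H − X) / 2 = (2·6 + 2 + 0 − 12 − 2) / 2 = 0.

0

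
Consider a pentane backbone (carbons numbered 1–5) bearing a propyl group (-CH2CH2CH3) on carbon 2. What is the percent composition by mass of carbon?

Atom tally by fragment:
  CH3 → C:1 H:3
  CH(CH2CH2CH3) → C:4 H:8
  CH2 → C:1 H:2
  CH2 → C:1 H:2
  CH3 → C:1 H:3
Element totals:
  C: 8
  H: 18
Molecular formula: C8H18.
Molar mass = 114.232 g/mol.
Mass from C: 8 × 12.011 = 96.088 g/mol.
%C = 96.088 / 114.232 × 100 = 84.12%.

84.12%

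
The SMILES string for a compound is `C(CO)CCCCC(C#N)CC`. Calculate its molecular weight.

Atom tally by fragment:
  HOCH2CH2 → C:2 H:5 O:1
  CH2 → C:1 H:2
  CH2 → C:1 H:2
  CH2 → C:1 H:2
  CH2 → C:1 H:2
  CH(CN) → C:2 H:1 N:1
  CH2 → C:1 H:2
  CH3 → C:1 H:3
Element totals:
  C: 10
  H: 19
  N: 1
  O: 1
Molecular formula: C10H19NO.
  M = 10(12.011) + 19(1.008) + 14.007 + 15.999
    = 120.110 + 19.152 + 14.007 + 15.999 = 169.268

169.27 g/mol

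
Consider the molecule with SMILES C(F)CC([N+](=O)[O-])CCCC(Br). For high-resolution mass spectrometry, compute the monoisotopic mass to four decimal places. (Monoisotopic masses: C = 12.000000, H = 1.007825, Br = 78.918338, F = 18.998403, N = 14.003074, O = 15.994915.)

241.0114

Atom tally by fragment:
  FCH2 → C:1 H:2 F:1
  CH2 → C:1 H:2
  CH(NO2) → C:1 H:1 N:1 O:2
  CH2 → C:1 H:2
  CH2 → C:1 H:2
  CH2 → C:1 H:2
  CH2Br → C:1 H:2 Br:1
Element totals:
  C: 7
  H: 13
  Br: 1
  F: 1
  N: 1
  O: 2
Molecular formula: C7H13BrFNO2.
  M = 7(12.0) + 13(1.007825) + 78.918338 + 18.998403 + 14.003074 + 2(15.994915)
    = 84.000000 + 13.101725 + 78.918338 + 18.998403 + 14.003074 + 31.989830 = 241.011370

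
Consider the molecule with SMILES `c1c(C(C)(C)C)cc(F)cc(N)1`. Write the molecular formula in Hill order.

C10H14FN

Atom tally by fragment:
  benzene ring core → C:6 H:6
  (− 3 ring H displaced by substituents)
  + C(CH3)3 → C:4 H:9
  + F → F:1
  + NH2 → N:1 H:2
Element totals:
  C: 10
  H: 14
  F: 1
  N: 1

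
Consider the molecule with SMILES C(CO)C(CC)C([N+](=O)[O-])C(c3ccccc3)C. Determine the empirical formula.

Atom tally by fragment:
  HOCH2CH2 → C:2 H:5 O:1
  CH(C2H5) → C:3 H:6
  CH(NO2) → C:1 H:1 N:1 O:2
  CH(C6H5) → C:7 H:6
  CH3 → C:1 H:3
Element totals:
  C: 14
  H: 21
  N: 1
  O: 3
Molecular formula: C14H21NO3.
gcd of subscripts (14, 21, 1, 3) = 1, so the empirical formula equals the molecular formula.

C14H21NO3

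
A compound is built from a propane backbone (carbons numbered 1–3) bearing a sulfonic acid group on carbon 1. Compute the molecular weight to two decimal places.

Atom tally by fragment:
  HO3SCH2 → C:1 H:3 S:1 O:3
  CH2 → C:1 H:2
  CH3 → C:1 H:3
Element totals:
  C: 3
  H: 8
  O: 3
  S: 1
Molecular formula: C3H8O3S.
  M = 3(12.011) + 8(1.008) + 3(15.999) + 32.06
    = 36.033 + 8.064 + 47.997 + 32.060 = 124.154

124.15 g/mol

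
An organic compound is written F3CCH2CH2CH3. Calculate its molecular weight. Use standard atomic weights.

112.09 g/mol

Element totals:
  C: 4
  H: 7
  F: 3
Molecular formula: C4H7F3.
  M = 4(12.011) + 7(1.008) + 3(18.998)
    = 48.044 + 7.056 + 56.994 = 112.094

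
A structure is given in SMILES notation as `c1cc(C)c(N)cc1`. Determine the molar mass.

107.16 g/mol

Atom tally by fragment:
  benzene ring core → C:6 H:6
  (− 2 ring H displaced by substituents)
  + CH3 → C:1 H:3
  + NH2 → N:1 H:2
Element totals:
  C: 7
  H: 9
  N: 1
Molecular formula: C7H9N.
  M = 7(12.011) + 9(1.008) + 14.007
    = 84.077 + 9.072 + 14.007 = 107.156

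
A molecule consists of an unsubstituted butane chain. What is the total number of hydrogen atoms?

10

Atom tally by fragment:
  CH3 → C:1 H:3
  CH2 → C:1 H:2
  CH2 → C:1 H:2
  CH3 → C:1 H:3
Element totals:
  C: 4
  H: 10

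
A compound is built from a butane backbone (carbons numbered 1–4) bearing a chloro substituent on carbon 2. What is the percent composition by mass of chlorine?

38.30%

Atom tally by fragment:
  CH3 → C:1 H:3
  CH(Cl) → C:1 H:1 Cl:1
  CH2 → C:1 H:2
  CH3 → C:1 H:3
Element totals:
  C: 4
  H: 9
  Cl: 1
Molecular formula: C4H9Cl.
Molar mass = 92.566 g/mol.
Mass from Cl: 1 × 35.45 = 35.450 g/mol.
%Cl = 35.450 / 92.566 × 100 = 38.30%.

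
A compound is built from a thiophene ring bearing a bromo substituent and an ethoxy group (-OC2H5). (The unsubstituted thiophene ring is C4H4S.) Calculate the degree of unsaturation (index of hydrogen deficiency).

3

Atom tally by fragment:
  thiophene ring core → C:4 H:4 S:1
  (− 2 ring H displaced by substituents)
  + Br → Br:1
  + OC2H5 → C:2 H:5 O:1
Element totals:
  C: 6
  H: 7
  Br: 1
  O: 1
  S: 1
Molecular formula: C6H7BrOS.
DoU = (2C + 2 + N − H − X) / 2 = (2·6 + 2 + 0 − 7 − 1) / 2 = 3.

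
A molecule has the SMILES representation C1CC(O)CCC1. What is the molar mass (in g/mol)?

100.16 g/mol

Atom tally by fragment:
  cyclohexane ring core → C:6 H:12
  (− 1 ring H displaced by substituents)
  + OH → O:1 H:1
Element totals:
  C: 6
  H: 12
  O: 1
Molecular formula: C6H12O.
  M = 6(12.011) + 12(1.008) + 15.999
    = 72.066 + 12.096 + 15.999 = 100.161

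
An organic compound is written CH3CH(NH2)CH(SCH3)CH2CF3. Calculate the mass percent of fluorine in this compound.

Atom tally by fragment:
  CH3 → C:1 H:3
  CH(NH2) → C:1 H:3 N:1
  CH(SCH3) → C:2 H:4 S:1
  CH2CF3 → C:2 H:2 F:3
Element totals:
  C: 6
  H: 12
  F: 3
  N: 1
  S: 1
Molecular formula: C6H12F3NS.
Molar mass = 187.223 g/mol.
Mass from F: 3 × 18.998 = 56.994 g/mol.
%F = 56.994 / 187.223 × 100 = 30.44%.

30.44%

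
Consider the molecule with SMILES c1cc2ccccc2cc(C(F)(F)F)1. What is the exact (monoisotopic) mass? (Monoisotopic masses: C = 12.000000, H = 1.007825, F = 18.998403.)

Atom tally by fragment:
  naphthalene ring system core → C:10 H:8
  (− 1 ring H displaced by substituents)
  + CF3 → C:1 F:3
Element totals:
  C: 11
  H: 7
  F: 3
Molecular formula: C11H7F3.
  M = 11(12.0) + 7(1.007825) + 3(18.998403)
    = 132.000000 + 7.054775 + 56.995209 = 196.049984

196.0500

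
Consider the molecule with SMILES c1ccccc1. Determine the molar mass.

78.11 g/mol

Atom tally by fragment:
  benzene ring core → C:6 H:6
Element totals:
  C: 6
  H: 6
Molecular formula: C6H6.
  M = 6(12.011) + 6(1.008)
    = 72.066 + 6.048 = 78.114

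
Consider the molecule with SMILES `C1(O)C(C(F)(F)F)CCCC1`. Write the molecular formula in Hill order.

C7H11F3O

Atom tally by fragment:
  cyclohexane ring core → C:6 H:12
  (− 2 ring H displaced by substituents)
  + OH → O:1 H:1
  + CF3 → C:1 F:3
Element totals:
  C: 7
  H: 11
  F: 3
  O: 1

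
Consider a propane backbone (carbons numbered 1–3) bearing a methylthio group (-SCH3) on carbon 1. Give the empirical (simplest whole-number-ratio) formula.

C4H10S

Atom tally by fragment:
  CH3SCH2 → C:2 H:5 S:1
  CH2 → C:1 H:2
  CH3 → C:1 H:3
Element totals:
  C: 4
  H: 10
  S: 1
Molecular formula: C4H10S.
gcd of subscripts (4, 10, 1) = 1, so the empirical formula equals the molecular formula.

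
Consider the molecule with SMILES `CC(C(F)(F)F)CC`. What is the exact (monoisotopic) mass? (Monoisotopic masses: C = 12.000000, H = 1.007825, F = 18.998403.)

Atom tally by fragment:
  CH3 → C:1 H:3
  CH(CF3) → C:2 H:1 F:3
  CH2 → C:1 H:2
  CH3 → C:1 H:3
Element totals:
  C: 5
  H: 9
  F: 3
Molecular formula: C5H9F3.
  M = 5(12.0) + 9(1.007825) + 3(18.998403)
    = 60.000000 + 9.070425 + 56.995209 = 126.065634

126.0656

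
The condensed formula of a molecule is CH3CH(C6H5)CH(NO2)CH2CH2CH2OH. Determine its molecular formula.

Element totals:
  C: 12
  H: 17
  N: 1
  O: 3

C12H17NO3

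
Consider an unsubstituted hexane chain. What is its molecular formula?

C6H14

Atom tally by fragment:
  CH3 → C:1 H:3
  CH2 → C:1 H:2
  CH2 → C:1 H:2
  CH2 → C:1 H:2
  CH2 → C:1 H:2
  CH3 → C:1 H:3
Element totals:
  C: 6
  H: 14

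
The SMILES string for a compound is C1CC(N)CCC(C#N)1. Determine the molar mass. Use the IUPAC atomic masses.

124.19 g/mol

Atom tally by fragment:
  cyclohexane ring core → C:6 H:12
  (− 2 ring H displaced by substituents)
  + NH2 → N:1 H:2
  + CN → C:1 N:1
Element totals:
  C: 7
  H: 12
  N: 2
Molecular formula: C7H12N2.
  M = 7(12.011) + 12(1.008) + 2(14.007)
    = 84.077 + 12.096 + 28.014 = 124.187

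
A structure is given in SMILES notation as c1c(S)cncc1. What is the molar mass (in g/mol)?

Atom tally by fragment:
  pyridine ring core → C:5 H:5 N:1
  (− 1 ring H displaced by substituents)
  + SH → S:1 H:1
Element totals:
  C: 5
  H: 5
  N: 1
  S: 1
Molecular formula: C5H5NS.
  M = 5(12.011) + 5(1.008) + 14.007 + 32.06
    = 60.055 + 5.040 + 14.007 + 32.060 = 111.162

111.16 g/mol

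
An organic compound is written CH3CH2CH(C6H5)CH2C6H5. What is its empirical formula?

Element totals:
  C: 16
  H: 18
Molecular formula: C16H18.
gcd of subscripts = 2; dividing each by 2:
  C: 16/2 = 8
  H: 18/2 = 9

C8H9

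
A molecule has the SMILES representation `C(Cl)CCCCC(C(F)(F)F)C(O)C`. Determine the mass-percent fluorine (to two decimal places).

Atom tally by fragment:
  ClCH2 → C:1 H:2 Cl:1
  CH2 → C:1 H:2
  CH2 → C:1 H:2
  CH2 → C:1 H:2
  CH2 → C:1 H:2
  CH(CF3) → C:2 H:1 F:3
  CH(OH) → C:1 H:2 O:1
  CH3 → C:1 H:3
Element totals:
  C: 9
  H: 16
  Cl: 1
  F: 3
  O: 1
Molecular formula: C9H16ClF3O.
Molar mass = 232.670 g/mol.
Mass from F: 3 × 18.998 = 56.994 g/mol.
%F = 56.994 / 232.670 × 100 = 24.50%.

24.50%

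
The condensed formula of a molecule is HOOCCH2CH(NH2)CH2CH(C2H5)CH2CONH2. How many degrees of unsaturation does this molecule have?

Element totals:
  C: 9
  H: 18
  N: 2
  O: 3
Molecular formula: C9H18N2O3.
DoU = (2C + 2 + N − H − X) / 2 = (2·9 + 2 + 2 − 18 − 0) / 2 = 2.

2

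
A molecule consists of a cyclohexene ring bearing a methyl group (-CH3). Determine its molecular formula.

Atom tally by fragment:
  cyclohexene ring core → C:6 H:10
  (− 1 ring H displaced by substituents)
  + CH3 → C:1 H:3
Element totals:
  C: 7
  H: 12

C7H12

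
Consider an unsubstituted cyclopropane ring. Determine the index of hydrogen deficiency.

1

Atom tally by fragment:
  cyclopropane ring core → C:3 H:6
Element totals:
  C: 3
  H: 6
Molecular formula: C3H6.
DoU = (2C + 2 + N − H − X) / 2 = (2·3 + 2 + 0 − 6 − 0) / 2 = 1.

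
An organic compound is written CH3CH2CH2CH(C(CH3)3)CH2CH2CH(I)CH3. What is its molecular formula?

Atom tally by fragment:
  CH3 → C:1 H:3
  CH2 → C:1 H:2
  CH2 → C:1 H:2
  CH(C(CH3)3) → C:5 H:10
  CH2 → C:1 H:2
  CH2 → C:1 H:2
  CH(I) → C:1 H:1 I:1
  CH3 → C:1 H:3
Element totals:
  C: 12
  H: 25
  I: 1

C12H25I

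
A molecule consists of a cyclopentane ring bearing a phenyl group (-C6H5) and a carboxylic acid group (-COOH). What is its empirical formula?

Atom tally by fragment:
  cyclopentane ring core → C:5 H:10
  (− 2 ring H displaced by substituents)
  + C6H5 → C:6 H:5
  + COOH → C:1 H:1 O:2
Element totals:
  C: 12
  H: 14
  O: 2
Molecular formula: C12H14O2.
gcd of subscripts = 2; dividing each by 2:
  C: 12/2 = 6
  H: 14/2 = 7
  O: 2/2 = 1

C6H7O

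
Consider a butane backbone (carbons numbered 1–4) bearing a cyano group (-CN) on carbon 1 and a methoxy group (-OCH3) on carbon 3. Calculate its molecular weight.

113.16 g/mol

Atom tally by fragment:
  NCCH2 → C:2 H:2 N:1
  CH2 → C:1 H:2
  CH(OCH3) → C:2 H:4 O:1
  CH3 → C:1 H:3
Element totals:
  C: 6
  H: 11
  N: 1
  O: 1
Molecular formula: C6H11NO.
  M = 6(12.011) + 11(1.008) + 14.007 + 15.999
    = 72.066 + 11.088 + 14.007 + 15.999 = 113.160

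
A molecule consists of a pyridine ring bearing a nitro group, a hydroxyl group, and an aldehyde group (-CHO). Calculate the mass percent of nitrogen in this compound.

16.66%

Atom tally by fragment:
  pyridine ring core → C:5 H:5 N:1
  (− 3 ring H displaced by substituents)
  + NO2 → N:1 O:2
  + OH → O:1 H:1
  + CHO → C:1 H:1 O:1
Element totals:
  C: 6
  H: 4
  N: 2
  O: 4
Molecular formula: C6H4N2O4.
Molar mass = 168.108 g/mol.
Mass from N: 2 × 14.007 = 28.014 g/mol.
%N = 28.014 / 168.108 × 100 = 16.66%.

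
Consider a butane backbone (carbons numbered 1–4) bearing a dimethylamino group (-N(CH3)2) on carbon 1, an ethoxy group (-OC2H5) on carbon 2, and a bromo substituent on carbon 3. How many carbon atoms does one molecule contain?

8

Atom tally by fragment:
  (CH3)2NCH2 → C:3 H:8 N:1
  CH(OC2H5) → C:3 H:6 O:1
  CH(Br) → C:1 H:1 Br:1
  CH3 → C:1 H:3
Element totals:
  C: 8
  H: 18
  Br: 1
  N: 1
  O: 1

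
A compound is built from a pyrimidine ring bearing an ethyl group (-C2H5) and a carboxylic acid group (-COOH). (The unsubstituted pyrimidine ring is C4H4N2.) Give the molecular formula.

Atom tally by fragment:
  pyrimidine ring core → C:4 H:4 N:2
  (− 2 ring H displaced by substituents)
  + C2H5 → C:2 H:5
  + COOH → C:1 H:1 O:2
Element totals:
  C: 7
  H: 8
  N: 2
  O: 2

C7H8N2O2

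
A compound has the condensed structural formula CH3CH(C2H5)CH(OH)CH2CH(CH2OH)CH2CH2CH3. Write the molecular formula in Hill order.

Element totals:
  C: 11
  H: 24
  O: 2

C11H24O2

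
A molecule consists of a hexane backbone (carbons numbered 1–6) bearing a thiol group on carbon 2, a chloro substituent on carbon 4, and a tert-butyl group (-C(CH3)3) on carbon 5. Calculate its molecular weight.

208.79 g/mol

Atom tally by fragment:
  CH3 → C:1 H:3
  CH(SH) → C:1 H:2 S:1
  CH2 → C:1 H:2
  CH(Cl) → C:1 H:1 Cl:1
  CH(C(CH3)3) → C:5 H:10
  CH3 → C:1 H:3
Element totals:
  C: 10
  H: 21
  Cl: 1
  S: 1
Molecular formula: C10H21ClS.
  M = 10(12.011) + 21(1.008) + 35.45 + 32.06
    = 120.110 + 21.168 + 35.450 + 32.060 = 208.788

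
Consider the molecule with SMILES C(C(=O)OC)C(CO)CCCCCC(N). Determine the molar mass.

Atom tally by fragment:
  CH3OOCCH2 → C:3 H:5 O:2
  CH(CH2OH) → C:2 H:4 O:1
  CH2 → C:1 H:2
  CH2 → C:1 H:2
  CH2 → C:1 H:2
  CH2 → C:1 H:2
  CH2 → C:1 H:2
  CH2NH2 → C:1 H:4 N:1
Element totals:
  C: 11
  H: 23
  N: 1
  O: 3
Molecular formula: C11H23NO3.
  M = 11(12.011) + 23(1.008) + 14.007 + 3(15.999)
    = 132.121 + 23.184 + 14.007 + 47.997 = 217.309

217.31 g/mol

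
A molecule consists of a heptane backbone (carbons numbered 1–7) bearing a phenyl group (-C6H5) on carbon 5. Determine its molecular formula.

C13H20

Atom tally by fragment:
  CH3 → C:1 H:3
  CH2 → C:1 H:2
  CH2 → C:1 H:2
  CH2 → C:1 H:2
  CH(C6H5) → C:7 H:6
  CH2 → C:1 H:2
  CH3 → C:1 H:3
Element totals:
  C: 13
  H: 20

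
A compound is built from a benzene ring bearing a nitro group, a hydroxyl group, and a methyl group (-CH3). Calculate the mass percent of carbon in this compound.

Atom tally by fragment:
  benzene ring core → C:6 H:6
  (− 3 ring H displaced by substituents)
  + NO2 → N:1 O:2
  + OH → O:1 H:1
  + CH3 → C:1 H:3
Element totals:
  C: 7
  H: 7
  N: 1
  O: 3
Molecular formula: C7H7NO3.
Molar mass = 153.137 g/mol.
Mass from C: 7 × 12.011 = 84.077 g/mol.
%C = 84.077 / 153.137 × 100 = 54.90%.

54.90%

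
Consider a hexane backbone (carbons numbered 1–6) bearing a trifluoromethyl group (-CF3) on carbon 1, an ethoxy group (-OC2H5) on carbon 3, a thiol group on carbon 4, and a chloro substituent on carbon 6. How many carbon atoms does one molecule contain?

9

Atom tally by fragment:
  F3CCH2 → C:2 H:2 F:3
  CH2 → C:1 H:2
  CH(OC2H5) → C:3 H:6 O:1
  CH(SH) → C:1 H:2 S:1
  CH2 → C:1 H:2
  CH2Cl → C:1 H:2 Cl:1
Element totals:
  C: 9
  H: 16
  Cl: 1
  F: 3
  O: 1
  S: 1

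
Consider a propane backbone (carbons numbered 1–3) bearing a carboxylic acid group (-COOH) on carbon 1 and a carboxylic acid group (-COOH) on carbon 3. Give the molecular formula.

Atom tally by fragment:
  HOOCCH2 → C:2 H:3 O:2
  CH2 → C:1 H:2
  CH2COOH → C:2 H:3 O:2
Element totals:
  C: 5
  H: 8
  O: 4

C5H8O4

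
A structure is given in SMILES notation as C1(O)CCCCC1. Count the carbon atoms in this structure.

6

Atom tally by fragment:
  cyclohexane ring core → C:6 H:12
  (− 1 ring H displaced by substituents)
  + OH → O:1 H:1
Element totals:
  C: 6
  H: 12
  O: 1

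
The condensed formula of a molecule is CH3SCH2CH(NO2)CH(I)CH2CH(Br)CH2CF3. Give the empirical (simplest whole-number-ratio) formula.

C8H12BrF3INO2S

Atom tally by fragment:
  CH3SCH2 → C:2 H:5 S:1
  CH(NO2) → C:1 H:1 N:1 O:2
  CH(I) → C:1 H:1 I:1
  CH2 → C:1 H:2
  CH(Br) → C:1 H:1 Br:1
  CH2CF3 → C:2 H:2 F:3
Element totals:
  C: 8
  H: 12
  Br: 1
  F: 3
  I: 1
  N: 1
  O: 2
  S: 1
Molecular formula: C8H12BrF3INO2S.
gcd of subscripts (1, 8, 3, 12, 1, 1, 2, 1) = 1, so the empirical formula equals the molecular formula.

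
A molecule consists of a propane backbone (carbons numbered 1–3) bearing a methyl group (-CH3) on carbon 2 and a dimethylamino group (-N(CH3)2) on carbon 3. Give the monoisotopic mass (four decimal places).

Atom tally by fragment:
  CH3 → C:1 H:3
  CH(CH3) → C:2 H:4
  CH2N(CH3)2 → C:3 H:8 N:1
Element totals:
  C: 6
  H: 15
  N: 1
Molecular formula: C6H15N.
  M = 6(12.0) + 15(1.007825) + 14.003074
    = 72.000000 + 15.117375 + 14.003074 = 101.120449

101.1204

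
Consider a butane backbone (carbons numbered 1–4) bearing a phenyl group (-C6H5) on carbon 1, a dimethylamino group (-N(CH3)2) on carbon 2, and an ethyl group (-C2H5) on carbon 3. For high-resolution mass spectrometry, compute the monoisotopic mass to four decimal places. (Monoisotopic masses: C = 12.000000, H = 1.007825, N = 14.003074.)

205.1830

Atom tally by fragment:
  C6H5CH2 → C:7 H:7
  CH(N(CH3)2) → C:3 H:7 N:1
  CH(C2H5) → C:3 H:6
  CH3 → C:1 H:3
Element totals:
  C: 14
  H: 23
  N: 1
Molecular formula: C14H23N.
  M = 14(12.0) + 23(1.007825) + 14.003074
    = 168.000000 + 23.179975 + 14.003074 = 205.183049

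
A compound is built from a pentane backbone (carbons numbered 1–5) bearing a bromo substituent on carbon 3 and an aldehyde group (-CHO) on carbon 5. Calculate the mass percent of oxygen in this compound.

Atom tally by fragment:
  CH3 → C:1 H:3
  CH2 → C:1 H:2
  CH(Br) → C:1 H:1 Br:1
  CH2 → C:1 H:2
  CH2CHO → C:2 H:3 O:1
Element totals:
  C: 6
  H: 11
  Br: 1
  O: 1
Molecular formula: C6H11BrO.
Molar mass = 179.057 g/mol.
Mass from O: 1 × 15.999 = 15.999 g/mol.
%O = 15.999 / 179.057 × 100 = 8.94%.

8.94%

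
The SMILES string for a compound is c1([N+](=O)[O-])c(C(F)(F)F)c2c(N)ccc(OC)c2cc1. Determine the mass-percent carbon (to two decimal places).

Atom tally by fragment:
  naphthalene ring system core → C:10 H:8
  (− 4 ring H displaced by substituents)
  + NO2 → N:1 O:2
  + CF3 → C:1 F:3
  + NH2 → N:1 H:2
  + OCH3 → C:1 H:3 O:1
Element totals:
  C: 12
  H: 9
  F: 3
  N: 2
  O: 3
Molecular formula: C12H9F3N2O3.
Molar mass = 286.209 g/mol.
Mass from C: 12 × 12.011 = 144.132 g/mol.
%C = 144.132 / 286.209 × 100 = 50.36%.

50.36%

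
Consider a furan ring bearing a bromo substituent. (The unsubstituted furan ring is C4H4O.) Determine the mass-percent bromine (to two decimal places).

Atom tally by fragment:
  furan ring core → C:4 H:4 O:1
  (− 1 ring H displaced by substituents)
  + Br → Br:1
Element totals:
  C: 4
  H: 3
  Br: 1
  O: 1
Molecular formula: C4H3BrO.
Molar mass = 146.971 g/mol.
Mass from Br: 1 × 79.904 = 79.904 g/mol.
%Br = 79.904 / 146.971 × 100 = 54.37%.

54.37%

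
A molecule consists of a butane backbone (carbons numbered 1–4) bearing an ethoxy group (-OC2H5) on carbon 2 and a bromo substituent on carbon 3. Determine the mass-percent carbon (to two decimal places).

39.80%

Atom tally by fragment:
  CH3 → C:1 H:3
  CH(OC2H5) → C:3 H:6 O:1
  CH(Br) → C:1 H:1 Br:1
  CH3 → C:1 H:3
Element totals:
  C: 6
  H: 13
  Br: 1
  O: 1
Molecular formula: C6H13BrO.
Molar mass = 181.073 g/mol.
Mass from C: 6 × 12.011 = 72.066 g/mol.
%C = 72.066 / 181.073 × 100 = 39.80%.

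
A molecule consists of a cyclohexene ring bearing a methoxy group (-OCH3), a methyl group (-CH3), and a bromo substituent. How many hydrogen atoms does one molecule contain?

Atom tally by fragment:
  cyclohexene ring core → C:6 H:10
  (− 3 ring H displaced by substituents)
  + OCH3 → C:1 H:3 O:1
  + CH3 → C:1 H:3
  + Br → Br:1
Element totals:
  C: 8
  H: 13
  Br: 1
  O: 1

13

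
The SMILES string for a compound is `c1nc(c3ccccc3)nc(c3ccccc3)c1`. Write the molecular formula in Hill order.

C16H12N2

Atom tally by fragment:
  pyrimidine ring core → C:4 H:4 N:2
  (− 2 ring H displaced by substituents)
  + C6H5 → C:6 H:5
  + C6H5 → C:6 H:5
Element totals:
  C: 16
  H: 12
  N: 2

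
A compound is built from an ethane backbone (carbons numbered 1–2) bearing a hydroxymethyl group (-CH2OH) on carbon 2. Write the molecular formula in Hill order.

C3H8O

Atom tally by fragment:
  CH3 → C:1 H:3
  CH2CH2OH → C:2 H:5 O:1
Element totals:
  C: 3
  H: 8
  O: 1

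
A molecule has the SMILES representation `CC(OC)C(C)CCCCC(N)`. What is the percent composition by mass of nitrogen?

8.08%

Atom tally by fragment:
  CH3 → C:1 H:3
  CH(OCH3) → C:2 H:4 O:1
  CH(CH3) → C:2 H:4
  CH2 → C:1 H:2
  CH2 → C:1 H:2
  CH2 → C:1 H:2
  CH2 → C:1 H:2
  CH2NH2 → C:1 H:4 N:1
Element totals:
  C: 10
  H: 23
  N: 1
  O: 1
Molecular formula: C10H23NO.
Molar mass = 173.300 g/mol.
Mass from N: 1 × 14.007 = 14.007 g/mol.
%N = 14.007 / 173.300 × 100 = 8.08%.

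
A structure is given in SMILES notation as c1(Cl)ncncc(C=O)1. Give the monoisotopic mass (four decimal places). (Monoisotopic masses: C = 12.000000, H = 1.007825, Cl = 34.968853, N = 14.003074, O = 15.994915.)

141.9934

Atom tally by fragment:
  pyrimidine ring core → C:4 H:4 N:2
  (− 2 ring H displaced by substituents)
  + Cl → Cl:1
  + CHO → C:1 H:1 O:1
Element totals:
  C: 5
  H: 3
  Cl: 1
  N: 2
  O: 1
Molecular formula: C5H3ClN2O.
  M = 5(12.0) + 3(1.007825) + 34.968853 + 2(14.003074) + 15.994915
    = 60.000000 + 3.023475 + 34.968853 + 28.006148 + 15.994915 = 141.993391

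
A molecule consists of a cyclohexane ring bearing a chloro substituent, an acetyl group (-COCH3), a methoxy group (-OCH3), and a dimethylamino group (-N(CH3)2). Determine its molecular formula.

Atom tally by fragment:
  cyclohexane ring core → C:6 H:12
  (− 4 ring H displaced by substituents)
  + Cl → Cl:1
  + COCH3 → C:2 H:3 O:1
  + OCH3 → C:1 H:3 O:1
  + N(CH3)2 → N:1 C:2 H:6
Element totals:
  C: 11
  H: 20
  Cl: 1
  N: 1
  O: 2

C11H20ClNO2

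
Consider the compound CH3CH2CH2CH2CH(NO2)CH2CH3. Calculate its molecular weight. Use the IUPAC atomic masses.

Atom tally by fragment:
  CH3 → C:1 H:3
  CH2 → C:1 H:2
  CH2 → C:1 H:2
  CH2 → C:1 H:2
  CH(NO2) → C:1 H:1 N:1 O:2
  CH2 → C:1 H:2
  CH3 → C:1 H:3
Element totals:
  C: 7
  H: 15
  N: 1
  O: 2
Molecular formula: C7H15NO2.
  M = 7(12.011) + 15(1.008) + 14.007 + 2(15.999)
    = 84.077 + 15.120 + 14.007 + 31.998 = 145.202

145.20 g/mol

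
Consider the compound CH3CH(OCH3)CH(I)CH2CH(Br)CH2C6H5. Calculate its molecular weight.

397.09 g/mol

Element totals:
  C: 13
  H: 18
  Br: 1
  I: 1
  O: 1
Molecular formula: C13H18BrIO.
  M = 13(12.011) + 18(1.008) + 79.904 + 126.904 + 15.999
    = 156.143 + 18.144 + 79.904 + 126.904 + 15.999 = 397.094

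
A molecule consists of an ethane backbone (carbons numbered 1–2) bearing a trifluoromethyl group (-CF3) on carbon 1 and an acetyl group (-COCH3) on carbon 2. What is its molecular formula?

C5H7F3O

Atom tally by fragment:
  F3CCH2 → C:2 H:2 F:3
  CH2COCH3 → C:3 H:5 O:1
Element totals:
  C: 5
  H: 7
  F: 3
  O: 1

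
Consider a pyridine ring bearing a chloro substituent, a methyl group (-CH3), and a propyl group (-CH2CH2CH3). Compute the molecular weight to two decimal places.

169.65 g/mol

Atom tally by fragment:
  pyridine ring core → C:5 H:5 N:1
  (− 3 ring H displaced by substituents)
  + Cl → Cl:1
  + CH3 → C:1 H:3
  + CH2CH2CH3 → C:3 H:7
Element totals:
  C: 9
  H: 12
  Cl: 1
  N: 1
Molecular formula: C9H12ClN.
  M = 9(12.011) + 12(1.008) + 35.45 + 14.007
    = 108.099 + 12.096 + 35.450 + 14.007 = 169.652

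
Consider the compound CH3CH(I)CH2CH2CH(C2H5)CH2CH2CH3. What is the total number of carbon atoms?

Atom tally by fragment:
  CH3 → C:1 H:3
  CH(I) → C:1 H:1 I:1
  CH2 → C:1 H:2
  CH2 → C:1 H:2
  CH(C2H5) → C:3 H:6
  CH2 → C:1 H:2
  CH2 → C:1 H:2
  CH3 → C:1 H:3
Element totals:
  C: 10
  H: 21
  I: 1

10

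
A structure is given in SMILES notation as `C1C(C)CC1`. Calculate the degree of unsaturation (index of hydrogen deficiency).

Atom tally by fragment:
  cyclobutane ring core → C:4 H:8
  (− 1 ring H displaced by substituents)
  + CH3 → C:1 H:3
Element totals:
  C: 5
  H: 10
Molecular formula: C5H10.
DoU = (2C + 2 + N − H − X) / 2 = (2·5 + 2 + 0 − 10 − 0) / 2 = 1.

1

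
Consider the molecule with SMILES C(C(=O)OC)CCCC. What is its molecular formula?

C7H14O2

Atom tally by fragment:
  CH3OOCCH2 → C:3 H:5 O:2
  CH2 → C:1 H:2
  CH2 → C:1 H:2
  CH2 → C:1 H:2
  CH3 → C:1 H:3
Element totals:
  C: 7
  H: 14
  O: 2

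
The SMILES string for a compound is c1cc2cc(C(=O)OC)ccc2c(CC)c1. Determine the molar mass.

Atom tally by fragment:
  naphthalene ring system core → C:10 H:8
  (− 2 ring H displaced by substituents)
  + COOCH3 → C:2 H:3 O:2
  + C2H5 → C:2 H:5
Element totals:
  C: 14
  H: 14
  O: 2
Molecular formula: C14H14O2.
  M = 14(12.011) + 14(1.008) + 2(15.999)
    = 168.154 + 14.112 + 31.998 = 214.264

214.26 g/mol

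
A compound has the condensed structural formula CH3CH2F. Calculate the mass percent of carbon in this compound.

Atom tally by fragment:
  CH3 → C:1 H:3
  CH2F → C:1 H:2 F:1
Element totals:
  C: 2
  H: 5
  F: 1
Molecular formula: C2H5F.
Molar mass = 48.060 g/mol.
Mass from C: 2 × 12.011 = 24.022 g/mol.
%C = 24.022 / 48.060 × 100 = 49.98%.

49.98%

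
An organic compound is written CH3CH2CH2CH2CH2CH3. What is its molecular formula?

Element totals:
  C: 6
  H: 14

C6H14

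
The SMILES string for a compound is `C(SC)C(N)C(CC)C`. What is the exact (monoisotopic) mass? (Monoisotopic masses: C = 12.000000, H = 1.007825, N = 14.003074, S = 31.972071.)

Atom tally by fragment:
  CH3SCH2 → C:2 H:5 S:1
  CH(NH2) → C:1 H:3 N:1
  CH(C2H5) → C:3 H:6
  CH3 → C:1 H:3
Element totals:
  C: 7
  H: 17
  N: 1
  S: 1
Molecular formula: C7H17NS.
  M = 7(12.0) + 17(1.007825) + 14.003074 + 31.972071
    = 84.000000 + 17.133025 + 14.003074 + 31.972071 = 147.108170

147.1082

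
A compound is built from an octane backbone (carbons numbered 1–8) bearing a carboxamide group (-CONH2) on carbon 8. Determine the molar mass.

157.26 g/mol

Atom tally by fragment:
  CH3 → C:1 H:3
  CH2 → C:1 H:2
  CH2 → C:1 H:2
  CH2 → C:1 H:2
  CH2 → C:1 H:2
  CH2 → C:1 H:2
  CH2 → C:1 H:2
  CH2CONH2 → C:2 H:4 O:1 N:1
Element totals:
  C: 9
  H: 19
  N: 1
  O: 1
Molecular formula: C9H19NO.
  M = 9(12.011) + 19(1.008) + 14.007 + 15.999
    = 108.099 + 19.152 + 14.007 + 15.999 = 157.257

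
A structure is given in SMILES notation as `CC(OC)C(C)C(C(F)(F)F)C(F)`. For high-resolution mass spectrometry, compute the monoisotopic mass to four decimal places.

Atom tally by fragment:
  CH3 → C:1 H:3
  CH(OCH3) → C:2 H:4 O:1
  CH(CH3) → C:2 H:4
  CH(CF3) → C:2 H:1 F:3
  CH2F → C:1 H:2 F:1
Element totals:
  C: 8
  H: 14
  F: 4
  O: 1
Molecular formula: C8H14F4O.
  M = 8(12.0) + 14(1.007825) + 4(18.998403) + 15.994915
    = 96.000000 + 14.109550 + 75.993612 + 15.994915 = 202.098077

202.0981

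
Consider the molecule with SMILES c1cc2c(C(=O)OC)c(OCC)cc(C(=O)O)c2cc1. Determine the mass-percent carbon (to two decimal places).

Atom tally by fragment:
  naphthalene ring system core → C:10 H:8
  (− 3 ring H displaced by substituents)
  + COOCH3 → C:2 H:3 O:2
  + OC2H5 → C:2 H:5 O:1
  + COOH → C:1 H:1 O:2
Element totals:
  C: 15
  H: 14
  O: 5
Molecular formula: C15H14O5.
Molar mass = 274.272 g/mol.
Mass from C: 15 × 12.011 = 180.165 g/mol.
%C = 180.165 / 274.272 × 100 = 65.69%.

65.69%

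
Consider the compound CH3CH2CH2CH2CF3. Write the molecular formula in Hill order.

Element totals:
  C: 5
  H: 9
  F: 3

C5H9F3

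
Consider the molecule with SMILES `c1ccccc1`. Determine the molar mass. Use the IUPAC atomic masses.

78.11 g/mol

Atom tally by fragment:
  benzene ring core → C:6 H:6
Element totals:
  C: 6
  H: 6
Molecular formula: C6H6.
  M = 6(12.011) + 6(1.008)
    = 72.066 + 6.048 = 78.114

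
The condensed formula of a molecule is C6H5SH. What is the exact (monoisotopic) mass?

110.0190

Atom tally by fragment:
  benzene ring core → C:6 H:6
  (− 1 ring H displaced by substituents)
  + SH → S:1 H:1
Element totals:
  C: 6
  H: 6
  S: 1
Molecular formula: C6H6S.
  M = 6(12.0) + 6(1.007825) + 31.972071
    = 72.000000 + 6.046950 + 31.972071 = 110.019021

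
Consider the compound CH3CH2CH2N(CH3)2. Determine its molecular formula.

C5H13N

Element totals:
  C: 5
  H: 13
  N: 1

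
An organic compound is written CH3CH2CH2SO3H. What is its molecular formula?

Atom tally by fragment:
  CH3 → C:1 H:3
  CH2 → C:1 H:2
  CH2SO3H → C:1 H:3 S:1 O:3
Element totals:
  C: 3
  H: 8
  O: 3
  S: 1

C3H8O3S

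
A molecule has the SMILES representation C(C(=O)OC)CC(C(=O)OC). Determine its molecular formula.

Atom tally by fragment:
  CH3OOCCH2 → C:3 H:5 O:2
  CH2 → C:1 H:2
  CH2COOCH3 → C:3 H:5 O:2
Element totals:
  C: 7
  H: 12
  O: 4

C7H12O4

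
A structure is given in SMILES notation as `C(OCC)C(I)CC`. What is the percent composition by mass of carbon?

Atom tally by fragment:
  C2H5OCH2 → C:3 H:7 O:1
  CH(I) → C:1 H:1 I:1
  CH2 → C:1 H:2
  CH3 → C:1 H:3
Element totals:
  C: 6
  H: 13
  I: 1
  O: 1
Molecular formula: C6H13IO.
Molar mass = 228.073 g/mol.
Mass from C: 6 × 12.011 = 72.066 g/mol.
%C = 72.066 / 228.073 × 100 = 31.60%.

31.60%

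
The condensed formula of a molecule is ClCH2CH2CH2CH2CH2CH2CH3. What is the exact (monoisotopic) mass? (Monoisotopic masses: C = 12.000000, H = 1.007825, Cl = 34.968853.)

134.0862

Atom tally by fragment:
  ClCH2 → C:1 H:2 Cl:1
  CH2 → C:1 H:2
  CH2 → C:1 H:2
  CH2 → C:1 H:2
  CH2 → C:1 H:2
  CH2 → C:1 H:2
  CH3 → C:1 H:3
Element totals:
  C: 7
  H: 15
  Cl: 1
Molecular formula: C7H15Cl.
  M = 7(12.0) + 15(1.007825) + 34.968853
    = 84.000000 + 15.117375 + 34.968853 = 134.086228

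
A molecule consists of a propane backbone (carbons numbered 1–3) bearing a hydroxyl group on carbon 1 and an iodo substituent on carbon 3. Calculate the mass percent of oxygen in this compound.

Atom tally by fragment:
  HOCH2 → C:1 H:3 O:1
  CH2 → C:1 H:2
  CH2I → C:1 H:2 I:1
Element totals:
  C: 3
  H: 7
  I: 1
  O: 1
Molecular formula: C3H7IO.
Molar mass = 185.992 g/mol.
Mass from O: 1 × 15.999 = 15.999 g/mol.
%O = 15.999 / 185.992 × 100 = 8.60%.

8.60%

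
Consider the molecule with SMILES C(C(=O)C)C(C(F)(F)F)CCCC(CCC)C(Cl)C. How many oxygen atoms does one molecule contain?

1

Atom tally by fragment:
  CH3COCH2 → C:3 H:5 O:1
  CH(CF3) → C:2 H:1 F:3
  CH2 → C:1 H:2
  CH2 → C:1 H:2
  CH2 → C:1 H:2
  CH(CH2CH2CH3) → C:4 H:8
  CH(Cl) → C:1 H:1 Cl:1
  CH3 → C:1 H:3
Element totals:
  C: 14
  H: 24
  Cl: 1
  F: 3
  O: 1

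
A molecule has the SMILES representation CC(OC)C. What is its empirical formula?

Atom tally by fragment:
  CH3 → C:1 H:3
  CH(OCH3) → C:2 H:4 O:1
  CH3 → C:1 H:3
Element totals:
  C: 4
  H: 10
  O: 1
Molecular formula: C4H10O.
gcd of subscripts (4, 10, 1) = 1, so the empirical formula equals the molecular formula.

C4H10O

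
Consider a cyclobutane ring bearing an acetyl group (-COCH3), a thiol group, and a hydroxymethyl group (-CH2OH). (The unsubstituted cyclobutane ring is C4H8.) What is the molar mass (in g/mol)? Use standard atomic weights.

160.23 g/mol

Atom tally by fragment:
  cyclobutane ring core → C:4 H:8
  (− 3 ring H displaced by substituents)
  + COCH3 → C:2 H:3 O:1
  + SH → S:1 H:1
  + CH2OH → C:1 H:3 O:1
Element totals:
  C: 7
  H: 12
  O: 2
  S: 1
Molecular formula: C7H12O2S.
  M = 7(12.011) + 12(1.008) + 2(15.999) + 32.06
    = 84.077 + 12.096 + 31.998 + 32.060 = 160.231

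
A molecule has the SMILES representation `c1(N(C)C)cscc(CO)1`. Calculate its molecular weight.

Atom tally by fragment:
  thiophene ring core → C:4 H:4 S:1
  (− 2 ring H displaced by substituents)
  + N(CH3)2 → N:1 C:2 H:6
  + CH2OH → C:1 H:3 O:1
Element totals:
  C: 7
  H: 11
  N: 1
  O: 1
  S: 1
Molecular formula: C7H11NOS.
  M = 7(12.011) + 11(1.008) + 14.007 + 15.999 + 32.06
    = 84.077 + 11.088 + 14.007 + 15.999 + 32.060 = 157.231

157.23 g/mol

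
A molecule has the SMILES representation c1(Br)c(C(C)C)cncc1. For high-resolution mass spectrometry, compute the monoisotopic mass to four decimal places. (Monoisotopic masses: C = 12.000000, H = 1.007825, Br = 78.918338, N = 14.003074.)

Atom tally by fragment:
  pyridine ring core → C:5 H:5 N:1
  (− 2 ring H displaced by substituents)
  + Br → Br:1
  + CH(CH3)2 → C:3 H:7
Element totals:
  C: 8
  H: 10
  Br: 1
  N: 1
Molecular formula: C8H10BrN.
  M = 8(12.0) + 10(1.007825) + 78.918338 + 14.003074
    = 96.000000 + 10.078250 + 78.918338 + 14.003074 = 198.999662

198.9997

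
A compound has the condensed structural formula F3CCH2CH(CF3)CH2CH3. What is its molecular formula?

C6H8F6

Atom tally by fragment:
  F3CCH2 → C:2 H:2 F:3
  CH(CF3) → C:2 H:1 F:3
  CH2 → C:1 H:2
  CH3 → C:1 H:3
Element totals:
  C: 6
  H: 8
  F: 6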